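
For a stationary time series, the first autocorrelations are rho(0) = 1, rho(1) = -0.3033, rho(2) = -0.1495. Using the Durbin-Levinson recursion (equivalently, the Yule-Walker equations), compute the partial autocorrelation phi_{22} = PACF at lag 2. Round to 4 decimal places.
\phi_{22} = -0.2660

The PACF at lag k is phi_{kk}, the last component of the solution
to the Yule-Walker system G_k phi = r_k where
  (G_k)_{ij} = rho(|i - j|), (r_k)_i = rho(i), i,j = 1..k.
Equivalently, Durbin-Levinson gives phi_{kk} iteratively:
  phi_{11} = rho(1)
  phi_{kk} = [rho(k) - sum_{j=1..k-1} phi_{k-1,j} rho(k-j)]
            / [1 - sum_{j=1..k-1} phi_{k-1,j} rho(j)],
  phi_{k,j} = phi_{k-1,j} - phi_{kk} phi_{k-1,k-j},  j = 1..k-1.
Step k = 1:
  phi_11 = rho(1) = -0.3033.
Step k = 2:
  phi_22 = [rho(2) - phi_11 rho(1)] / [1 - phi_11 rho(1)] = [-0.1495 - (-0.3033)(-0.3033)] / [1 - (-0.3033)(-0.3033)]
         = -0.24149089 / 0.90800911 = -0.266.
Therefore phi_{22} = -0.2660.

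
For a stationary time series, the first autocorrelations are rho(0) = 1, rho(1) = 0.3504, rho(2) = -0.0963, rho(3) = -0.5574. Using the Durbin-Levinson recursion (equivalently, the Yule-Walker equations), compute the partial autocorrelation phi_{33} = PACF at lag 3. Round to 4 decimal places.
\phi_{33} = -0.5200

The PACF at lag k is phi_{kk}, the last component of the solution
to the Yule-Walker system G_k phi = r_k where
  (G_k)_{ij} = rho(|i - j|), (r_k)_i = rho(i), i,j = 1..k.
Equivalently, Durbin-Levinson gives phi_{kk} iteratively:
  phi_{11} = rho(1)
  phi_{kk} = [rho(k) - sum_{j=1..k-1} phi_{k-1,j} rho(k-j)]
            / [1 - sum_{j=1..k-1} phi_{k-1,j} rho(j)],
  phi_{k,j} = phi_{k-1,j} - phi_{kk} phi_{k-1,k-j},  j = 1..k-1.
Step k = 1:
  phi_11 = rho(1) = 0.3504.
Step k = 2:
  phi_22 = [rho(2) - phi_11 rho(1)] / [1 - phi_11 rho(1)] = [-0.0963 - (0.3504)(0.3504)] / [1 - (0.3504)(0.3504)]
         = -0.21908016 / 0.87721984 = -0.249744.
  Update: phi_21 = phi_11 - phi_22 phi_11 = 0.3504 - (-0.249744)(0.3504) = 0.43791.
Step k = 3:
  phi_33 = [rho(3) - phi_21 rho(2) - phi_22 rho(1)] / [1 - phi_21 rho(1) - phi_22 rho(2)]
    numerator   = -0.5574 - (0.43791)(-0.0963) - (-0.249744)(0.3504) = -0.42771904
    denominator = 1 - (0.43791)(0.3504) - (-0.249744)(-0.0963) = 0.82250594
  phi_33 = -0.42771904 / 0.82250594 = -0.52.
Therefore phi_{33} = -0.5200.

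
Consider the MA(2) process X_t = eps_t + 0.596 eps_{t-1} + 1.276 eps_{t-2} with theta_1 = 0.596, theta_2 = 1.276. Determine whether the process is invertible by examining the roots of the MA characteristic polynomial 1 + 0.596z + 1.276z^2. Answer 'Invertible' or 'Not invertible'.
\text{Not invertible}

The MA(q) characteristic polynomial is P(z) = 1 + 0.596z + 1.276z^2.
Invertibility requires all roots to lie outside the unit circle, i.e. |z| > 1 for every root.
Set 1 + (0.596) z + (1.276) z^2 = 0, i.e. a z^2 + b z + c = 0 with a = 1.276, b = 0.596, c = 1.
Discriminant D = b^2 - 4ac = (0.596)^2 - 4*(1.276)*1 = 0.355216 - (5.104) = -4.748784.
D < 0, so the roots are the complex-conjugate pair z = (-b +/- i sqrt(-D)) / (2a) = -0.2335 +/- 0.8539i.
For a conjugate pair |z|^2 = z * conj(z) = (product of roots) = c/a = 1/(1.276) = 0.783699, so |z| = sqrt(0.783699) = 0.8853 for both roots.
Moduli of all roots: 0.8853, 0.8853.
All moduli strictly greater than 1? No.
Verdict: Not invertible.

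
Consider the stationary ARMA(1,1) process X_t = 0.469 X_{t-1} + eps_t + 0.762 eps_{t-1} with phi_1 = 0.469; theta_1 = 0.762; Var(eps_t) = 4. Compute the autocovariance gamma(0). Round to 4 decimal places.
\gamma(0) = 11.7707

Multiply the model equation by X_{t-k} and take expectations. With theta_0 = psi_0 = 1 and psi_j the MA(infinity) weights, this gives
  gamma(k) - sum_i phi_i gamma(k-i) = c_k,
  c_k = sigma^2 * sum_{j=k..q} theta_j psi_{j-k}   (c_k = 0 for k > q),
using gamma(-m) = gamma(m).
psi-weights needed (psi_j = theta_j + sum_i phi_i psi_{j-i}):
  psi_1 = theta_1 + phi_1 = 0.762 + (0.469) = 1.231
Right-hand sides:
  c_0 = sigma^2 (1 + theta_1 psi_1) = 4 * (1 + (0.762)(1.231)) = 4 * 1.938022 = 7.752088
  c_1 = sigma^2 theta_1 = 4 * (0.762) = 3.048
  c_2 = 0
Equations for k = 0 and k = 1 (AR order 1):
  gamma(0) = phi_1 gamma(1) + c_0
  gamma(1) = phi_1 gamma(0) + c_1
Substituting the second into the first: gamma(0) (1 - phi_1^2) = c_0 + phi_1 c_1, so
  gamma(0) = (c_0 + phi_1 c_1) / (1 - phi_1^2) = (7.752088 + (0.469)(3.048)) / (1 - (0.469)^2) = 9.1816 / 0.780039 = 11.770694.
Therefore gamma(0) = 11.7707 (to 4 decimal places).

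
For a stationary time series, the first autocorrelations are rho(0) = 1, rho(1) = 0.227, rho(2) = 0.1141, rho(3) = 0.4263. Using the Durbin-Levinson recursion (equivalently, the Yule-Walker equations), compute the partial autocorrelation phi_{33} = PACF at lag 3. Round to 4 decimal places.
\phi_{33} = 0.4099

The PACF at lag k is phi_{kk}, the last component of the solution
to the Yule-Walker system G_k phi = r_k where
  (G_k)_{ij} = rho(|i - j|), (r_k)_i = rho(i), i,j = 1..k.
Equivalently, Durbin-Levinson gives phi_{kk} iteratively:
  phi_{11} = rho(1)
  phi_{kk} = [rho(k) - sum_{j=1..k-1} phi_{k-1,j} rho(k-j)]
            / [1 - sum_{j=1..k-1} phi_{k-1,j} rho(j)],
  phi_{k,j} = phi_{k-1,j} - phi_{kk} phi_{k-1,k-j},  j = 1..k-1.
Step k = 1:
  phi_11 = rho(1) = 0.227.
Step k = 2:
  phi_22 = [rho(2) - phi_11 rho(1)] / [1 - phi_11 rho(1)] = [0.1141 - (0.227)(0.227)] / [1 - (0.227)(0.227)]
         = 0.062571 / 0.948471 = 0.06597.
  Update: phi_21 = phi_11 - phi_22 phi_11 = 0.227 - (0.06597)(0.227) = 0.212025.
Step k = 3:
  phi_33 = [rho(3) - phi_21 rho(2) - phi_22 rho(1)] / [1 - phi_21 rho(1) - phi_22 rho(2)]
    numerator   = 0.4263 - (0.212025)(0.1141) - (0.06597)(0.227) = 0.3871327
    denominator = 1 - (0.212025)(0.227) - (0.06597)(0.1141) = 0.94434317
  phi_33 = 0.3871327 / 0.94434317 = 0.4099.
Therefore phi_{33} = 0.4099.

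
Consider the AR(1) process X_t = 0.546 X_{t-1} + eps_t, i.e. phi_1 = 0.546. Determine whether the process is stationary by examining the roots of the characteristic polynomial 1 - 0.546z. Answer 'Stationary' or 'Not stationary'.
\text{Stationary}

The AR(p) characteristic polynomial is P(z) = 1 - 0.546z.
Stationarity requires all roots to lie outside the unit circle, i.e. |z| > 1 for every root.
This is linear in z: 1 + (-0.546) z = 0  =>  z = -1/(-0.546) = 1.831502,  |z| = 1.831502.
Moduli of all roots: 1.8315.
All moduli strictly greater than 1? Yes.
Verdict: Stationary.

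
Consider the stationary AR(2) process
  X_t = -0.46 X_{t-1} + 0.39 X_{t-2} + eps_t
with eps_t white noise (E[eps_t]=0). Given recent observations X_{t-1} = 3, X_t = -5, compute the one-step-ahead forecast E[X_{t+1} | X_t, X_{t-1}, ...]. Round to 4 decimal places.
E[X_{t+1} \mid \mathcal F_t] = 3.4700

For an AR(p) model X_t = c + sum_i phi_i X_{t-i} + eps_t, the
one-step-ahead conditional mean is
  E[X_{t+1} | X_t, ...] = c + sum_i phi_i X_{t+1-i}.
Substitute known values:
  E[X_{t+1} | ...] = (-0.46) * (-5) + (0.39) * (3)
                   = 3.4700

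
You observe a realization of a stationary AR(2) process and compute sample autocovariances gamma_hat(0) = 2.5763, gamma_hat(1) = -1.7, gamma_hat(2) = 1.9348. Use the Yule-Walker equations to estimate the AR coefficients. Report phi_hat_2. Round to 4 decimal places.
\hat\phi_{2} = 0.5590

The Yule-Walker equations for an AR(p) process read, in matrix form,
  Gamma_p phi = r_p,   with   (Gamma_p)_{ij} = gamma(|i - j|),
                       (r_p)_i = gamma(i),   i,j = 1..p.
Substitute the sample gammas (Toeplitz matrix and right-hand side of size 2):
  Gamma_p = [[2.5763, -1.7], [-1.7, 2.5763]]
  r_p     = [-1.7, 1.9348]
Written out:
  2.5763 phi_1 - 1.7 phi_2 = -1.7
  -1.7 phi_1 + 2.5763 phi_2 = 1.9348
Solve by Cramer's rule:
  det = gamma(0)^2 - gamma(1)^2 = (2.5763)^2 - (-1.7)^2 = 6.63732169 - 2.89 = 3.74732169
  phi_hat_1 = [gamma(1) gamma(0) - gamma(1) gamma(2)] / det = [(-1.7)(2.5763) - (-1.7)(1.9348)] / 3.74732169 = -1.09055 / 3.74732169 = -0.291
  phi_hat_2 = [gamma(0) gamma(2) - gamma(1)^2] / det = [(2.5763)(1.9348) - (-1.7)^2] / 3.74732169 = 2.09462524 / 3.74732169 = 0.559
So phi_hat = [-0.2910, 0.5590].
Therefore phi_hat_2 = 0.5590.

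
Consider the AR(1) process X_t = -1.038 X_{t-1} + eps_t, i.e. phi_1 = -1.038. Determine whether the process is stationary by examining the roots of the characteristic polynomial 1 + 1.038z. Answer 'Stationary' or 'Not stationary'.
\text{Not stationary}

The AR(p) characteristic polynomial is P(z) = 1 + 1.038z.
Stationarity requires all roots to lie outside the unit circle, i.e. |z| > 1 for every root.
This is linear in z: 1 + (1.038) z = 0  =>  z = -1/(1.038) = -0.963391,  |z| = 0.963391.
Moduli of all roots: 0.9634.
All moduli strictly greater than 1? No.
Verdict: Not stationary.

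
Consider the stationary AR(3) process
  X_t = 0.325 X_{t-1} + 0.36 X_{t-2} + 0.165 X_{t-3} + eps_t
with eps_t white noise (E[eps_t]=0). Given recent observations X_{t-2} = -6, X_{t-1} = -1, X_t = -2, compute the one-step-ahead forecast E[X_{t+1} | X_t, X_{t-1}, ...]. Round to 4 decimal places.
E[X_{t+1} \mid \mathcal F_t] = -2.0000

For an AR(p) model X_t = c + sum_i phi_i X_{t-i} + eps_t, the
one-step-ahead conditional mean is
  E[X_{t+1} | X_t, ...] = c + sum_i phi_i X_{t+1-i}.
Substitute known values:
  E[X_{t+1} | ...] = (0.325) * (-2) + (0.36) * (-1) + (0.165) * (-6)
                   = -2.0000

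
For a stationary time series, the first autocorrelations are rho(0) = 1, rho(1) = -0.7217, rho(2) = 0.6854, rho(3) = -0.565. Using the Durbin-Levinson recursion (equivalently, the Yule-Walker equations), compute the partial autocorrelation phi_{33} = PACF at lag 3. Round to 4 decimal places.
\phi_{33} = 0.0180

The PACF at lag k is phi_{kk}, the last component of the solution
to the Yule-Walker system G_k phi = r_k where
  (G_k)_{ij} = rho(|i - j|), (r_k)_i = rho(i), i,j = 1..k.
Equivalently, Durbin-Levinson gives phi_{kk} iteratively:
  phi_{11} = rho(1)
  phi_{kk} = [rho(k) - sum_{j=1..k-1} phi_{k-1,j} rho(k-j)]
            / [1 - sum_{j=1..k-1} phi_{k-1,j} rho(j)],
  phi_{k,j} = phi_{k-1,j} - phi_{kk} phi_{k-1,k-j},  j = 1..k-1.
Step k = 1:
  phi_11 = rho(1) = -0.7217.
Step k = 2:
  phi_22 = [rho(2) - phi_11 rho(1)] / [1 - phi_11 rho(1)] = [0.6854 - (-0.7217)(-0.7217)] / [1 - (-0.7217)(-0.7217)]
         = 0.16454911 / 0.47914911 = 0.343419.
  Update: phi_21 = phi_11 - phi_22 phi_11 = -0.7217 - (0.343419)(-0.7217) = -0.473854.
Step k = 3:
  phi_33 = [rho(3) - phi_21 rho(2) - phi_22 rho(1)] / [1 - phi_21 rho(1) - phi_22 rho(2)]
    numerator   = -0.565 - (-0.473854)(0.6854) - (0.343419)(-0.7217) = 0.00762547
    denominator = 1 - (-0.473854)(-0.7217) - (0.343419)(0.6854) = 0.42263975
  phi_33 = 0.00762547 / 0.42263975 = 0.018.
Therefore phi_{33} = 0.0180.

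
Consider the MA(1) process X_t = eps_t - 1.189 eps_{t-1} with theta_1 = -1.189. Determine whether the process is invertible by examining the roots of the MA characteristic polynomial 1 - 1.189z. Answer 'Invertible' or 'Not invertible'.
\text{Not invertible}

The MA(q) characteristic polynomial is P(z) = 1 - 1.189z.
Invertibility requires all roots to lie outside the unit circle, i.e. |z| > 1 for every root.
This is linear in z: 1 + (-1.189) z = 0  =>  z = -1/(-1.189) = 0.841043,  |z| = 0.841043.
Moduli of all roots: 0.8410.
All moduli strictly greater than 1? No.
Verdict: Not invertible.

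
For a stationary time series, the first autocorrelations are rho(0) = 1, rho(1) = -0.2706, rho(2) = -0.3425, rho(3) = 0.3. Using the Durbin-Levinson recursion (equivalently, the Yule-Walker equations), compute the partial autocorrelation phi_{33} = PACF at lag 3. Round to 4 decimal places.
\phi_{33} = 0.0599

The PACF at lag k is phi_{kk}, the last component of the solution
to the Yule-Walker system G_k phi = r_k where
  (G_k)_{ij} = rho(|i - j|), (r_k)_i = rho(i), i,j = 1..k.
Equivalently, Durbin-Levinson gives phi_{kk} iteratively:
  phi_{11} = rho(1)
  phi_{kk} = [rho(k) - sum_{j=1..k-1} phi_{k-1,j} rho(k-j)]
            / [1 - sum_{j=1..k-1} phi_{k-1,j} rho(j)],
  phi_{k,j} = phi_{k-1,j} - phi_{kk} phi_{k-1,k-j},  j = 1..k-1.
Step k = 1:
  phi_11 = rho(1) = -0.2706.
Step k = 2:
  phi_22 = [rho(2) - phi_11 rho(1)] / [1 - phi_11 rho(1)] = [-0.3425 - (-0.2706)(-0.2706)] / [1 - (-0.2706)(-0.2706)]
         = -0.41572436 / 0.92677564 = -0.448571.
  Update: phi_21 = phi_11 - phi_22 phi_11 = -0.2706 - (-0.448571)(-0.2706) = -0.391983.
Step k = 3:
  phi_33 = [rho(3) - phi_21 rho(2) - phi_22 rho(1)] / [1 - phi_21 rho(1) - phi_22 rho(2)]
    numerator   = 0.3 - (-0.391983)(-0.3425) - (-0.448571)(-0.2706) = 0.04436253
    denominator = 1 - (-0.391983)(-0.2706) - (-0.448571)(-0.3425) = 0.74029389
  phi_33 = 0.04436253 / 0.74029389 = 0.0599.
Therefore phi_{33} = 0.0599.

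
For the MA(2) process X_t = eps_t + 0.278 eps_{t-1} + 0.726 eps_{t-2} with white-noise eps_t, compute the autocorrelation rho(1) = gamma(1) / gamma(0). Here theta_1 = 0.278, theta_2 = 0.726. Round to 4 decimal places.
\rho(1) = 0.2991

For an MA(q) process with theta_0 = 1, the autocovariance is
  gamma(k) = sigma^2 * sum_{i=0..q-k} theta_i * theta_{i+k},
and rho(k) = gamma(k) / gamma(0). Sigma^2 cancels.
  numerator   = (1)*(0.278) + (0.278)*(0.726) = 0.479828.
  denominator = (1)^2 + (0.278)^2 + (0.726)^2 = 1.60436.
  rho(1) = 0.479828 / 1.60436 = 0.2991.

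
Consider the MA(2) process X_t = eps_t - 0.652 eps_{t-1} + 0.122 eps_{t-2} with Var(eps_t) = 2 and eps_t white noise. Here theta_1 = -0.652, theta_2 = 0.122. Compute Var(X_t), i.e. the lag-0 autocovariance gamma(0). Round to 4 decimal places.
\gamma(0) = 2.8800

For an MA(q) process X_t = eps_t + sum_i theta_i eps_{t-i} with
Var(eps_t) = sigma^2, the variance is
  gamma(0) = sigma^2 * (1 + sum_i theta_i^2).
  sum_i theta_i^2 = (-0.652)^2 + (0.122)^2 = 0.425104 + 0.014884 = 0.439988.
  gamma(0) = 2 * (1 + 0.439988) = 2 * 1.439988 = 2.879976, which rounds to 2.8800.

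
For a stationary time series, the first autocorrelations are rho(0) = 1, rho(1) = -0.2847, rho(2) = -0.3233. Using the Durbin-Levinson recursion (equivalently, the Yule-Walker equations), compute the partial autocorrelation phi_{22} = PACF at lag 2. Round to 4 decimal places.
\phi_{22} = -0.4400

The PACF at lag k is phi_{kk}, the last component of the solution
to the Yule-Walker system G_k phi = r_k where
  (G_k)_{ij} = rho(|i - j|), (r_k)_i = rho(i), i,j = 1..k.
Equivalently, Durbin-Levinson gives phi_{kk} iteratively:
  phi_{11} = rho(1)
  phi_{kk} = [rho(k) - sum_{j=1..k-1} phi_{k-1,j} rho(k-j)]
            / [1 - sum_{j=1..k-1} phi_{k-1,j} rho(j)],
  phi_{k,j} = phi_{k-1,j} - phi_{kk} phi_{k-1,k-j},  j = 1..k-1.
Step k = 1:
  phi_11 = rho(1) = -0.2847.
Step k = 2:
  phi_22 = [rho(2) - phi_11 rho(1)] / [1 - phi_11 rho(1)] = [-0.3233 - (-0.2847)(-0.2847)] / [1 - (-0.2847)(-0.2847)]
         = -0.40435409 / 0.91894591 = -0.44.
Therefore phi_{22} = -0.4400.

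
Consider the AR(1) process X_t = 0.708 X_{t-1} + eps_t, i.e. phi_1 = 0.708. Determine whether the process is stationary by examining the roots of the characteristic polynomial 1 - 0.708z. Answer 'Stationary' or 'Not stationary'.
\text{Stationary}

The AR(p) characteristic polynomial is P(z) = 1 - 0.708z.
Stationarity requires all roots to lie outside the unit circle, i.e. |z| > 1 for every root.
This is linear in z: 1 + (-0.708) z = 0  =>  z = -1/(-0.708) = 1.412429,  |z| = 1.412429.
Moduli of all roots: 1.4124.
All moduli strictly greater than 1? Yes.
Verdict: Stationary.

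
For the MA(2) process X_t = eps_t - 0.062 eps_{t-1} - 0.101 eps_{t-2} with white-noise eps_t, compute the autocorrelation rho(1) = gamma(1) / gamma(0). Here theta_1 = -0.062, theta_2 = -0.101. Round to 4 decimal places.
\rho(1) = -0.0550

For an MA(q) process with theta_0 = 1, the autocovariance is
  gamma(k) = sigma^2 * sum_{i=0..q-k} theta_i * theta_{i+k},
and rho(k) = gamma(k) / gamma(0). Sigma^2 cancels.
  numerator   = (1)*(-0.062) + (-0.062)*(-0.101) = -0.055738.
  denominator = (1)^2 + (-0.062)^2 + (-0.101)^2 = 1.014045.
  rho(1) = -0.055738 / 1.014045 = -0.0550.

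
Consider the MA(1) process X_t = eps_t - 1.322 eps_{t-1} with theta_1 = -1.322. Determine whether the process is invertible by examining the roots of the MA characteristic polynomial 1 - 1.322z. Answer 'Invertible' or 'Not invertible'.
\text{Not invertible}

The MA(q) characteristic polynomial is P(z) = 1 - 1.322z.
Invertibility requires all roots to lie outside the unit circle, i.e. |z| > 1 for every root.
This is linear in z: 1 + (-1.322) z = 0  =>  z = -1/(-1.322) = 0.75643,  |z| = 0.75643.
Moduli of all roots: 0.7564.
All moduli strictly greater than 1? No.
Verdict: Not invertible.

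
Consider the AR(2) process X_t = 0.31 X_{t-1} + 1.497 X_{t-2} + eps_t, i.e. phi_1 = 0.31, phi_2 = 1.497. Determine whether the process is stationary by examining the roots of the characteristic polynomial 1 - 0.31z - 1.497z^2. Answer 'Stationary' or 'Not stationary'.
\text{Not stationary}

The AR(p) characteristic polynomial is P(z) = 1 - 0.31z - 1.497z^2.
Stationarity requires all roots to lie outside the unit circle, i.e. |z| > 1 for every root.
Set 1 + (-0.31) z + (-1.497) z^2 = 0, i.e. a z^2 + b z + c = 0 with a = -1.497, b = -0.31, c = 1.
Discriminant D = b^2 - 4ac = (-0.31)^2 - 4*(-1.497)*1 = 0.0961 - (-5.988) = 6.0841.
D >= 0, so the roots are real: z = (-b +/- sqrt(D)) / (2a) = (0.31 +/- 2.466597) / (-2.994).
  z_1 = (0.31 + 2.466597) / (-2.994) = -0.9274,   |z_1| = 0.9274.
  z_2 = (0.31 - 2.466597) / (-2.994) = 0.7203,   |z_2| = 0.7203.
Moduli of all roots: 0.9274, 0.7203.
All moduli strictly greater than 1? No.
Verdict: Not stationary.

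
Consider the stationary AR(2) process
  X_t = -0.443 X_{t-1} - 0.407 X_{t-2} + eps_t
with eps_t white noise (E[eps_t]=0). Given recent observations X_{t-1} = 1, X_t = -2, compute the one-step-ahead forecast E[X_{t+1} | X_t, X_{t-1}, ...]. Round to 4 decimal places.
E[X_{t+1} \mid \mathcal F_t] = 0.4790

For an AR(p) model X_t = c + sum_i phi_i X_{t-i} + eps_t, the
one-step-ahead conditional mean is
  E[X_{t+1} | X_t, ...] = c + sum_i phi_i X_{t+1-i}.
Substitute known values:
  E[X_{t+1} | ...] = (-0.443) * (-2) + (-0.407) * (1)
                   = 0.4790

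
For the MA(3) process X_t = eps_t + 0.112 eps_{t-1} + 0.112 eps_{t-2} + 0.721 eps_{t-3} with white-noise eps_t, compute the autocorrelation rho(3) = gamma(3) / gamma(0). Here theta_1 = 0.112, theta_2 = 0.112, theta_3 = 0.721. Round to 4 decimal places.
\rho(3) = 0.4667

For an MA(q) process with theta_0 = 1, the autocovariance is
  gamma(k) = sigma^2 * sum_{i=0..q-k} theta_i * theta_{i+k},
and rho(k) = gamma(k) / gamma(0). Sigma^2 cancels.
  numerator   = (1)*(0.721) = 0.721.
  denominator = (1)^2 + (0.112)^2 + (0.112)^2 + (0.721)^2 = 1.544929.
  rho(3) = 0.721 / 1.544929 = 0.4667.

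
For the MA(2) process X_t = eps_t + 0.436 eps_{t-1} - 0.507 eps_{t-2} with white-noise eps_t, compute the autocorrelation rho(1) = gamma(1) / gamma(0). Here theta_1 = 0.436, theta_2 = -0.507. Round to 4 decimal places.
\rho(1) = 0.1485

For an MA(q) process with theta_0 = 1, the autocovariance is
  gamma(k) = sigma^2 * sum_{i=0..q-k} theta_i * theta_{i+k},
and rho(k) = gamma(k) / gamma(0). Sigma^2 cancels.
  numerator   = (1)*(0.436) + (0.436)*(-0.507) = 0.214948.
  denominator = (1)^2 + (0.436)^2 + (-0.507)^2 = 1.447145.
  rho(1) = 0.214948 / 1.447145 = 0.1485.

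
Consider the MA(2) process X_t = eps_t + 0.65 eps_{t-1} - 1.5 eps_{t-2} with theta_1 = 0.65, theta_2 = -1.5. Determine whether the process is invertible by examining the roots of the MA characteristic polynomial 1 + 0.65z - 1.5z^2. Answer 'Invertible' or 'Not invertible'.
\text{Not invertible}

The MA(q) characteristic polynomial is P(z) = 1 + 0.65z - 1.5z^2.
Invertibility requires all roots to lie outside the unit circle, i.e. |z| > 1 for every root.
Set 1 + (0.65) z + (-1.5) z^2 = 0, i.e. a z^2 + b z + c = 0 with a = -1.5, b = 0.65, c = 1.
Discriminant D = b^2 - 4ac = (0.65)^2 - 4*(-1.5)*1 = 0.4225 - (-6) = 6.4225.
D >= 0, so the roots are real: z = (-b +/- sqrt(D)) / (2a) = (-0.65 +/- 2.534265) / (-3).
  z_1 = (-0.65 + 2.534265) / (-3) = -0.6281,   |z_1| = 0.6281.
  z_2 = (-0.65 - 2.534265) / (-3) = 1.0614,   |z_2| = 1.0614.
Moduli of all roots: 0.6281, 1.0614.
All moduli strictly greater than 1? No.
Verdict: Not invertible.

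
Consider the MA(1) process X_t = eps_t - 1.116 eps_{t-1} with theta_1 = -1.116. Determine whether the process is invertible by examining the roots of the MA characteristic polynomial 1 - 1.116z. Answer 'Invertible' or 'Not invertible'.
\text{Not invertible}

The MA(q) characteristic polynomial is P(z) = 1 - 1.116z.
Invertibility requires all roots to lie outside the unit circle, i.e. |z| > 1 for every root.
This is linear in z: 1 + (-1.116) z = 0  =>  z = -1/(-1.116) = 0.896057,  |z| = 0.896057.
Moduli of all roots: 0.8961.
All moduli strictly greater than 1? No.
Verdict: Not invertible.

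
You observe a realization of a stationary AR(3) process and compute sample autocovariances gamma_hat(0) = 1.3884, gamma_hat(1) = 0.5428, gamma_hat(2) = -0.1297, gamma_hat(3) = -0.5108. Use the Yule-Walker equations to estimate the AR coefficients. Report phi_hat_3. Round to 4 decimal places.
\hat\phi_{3} = -0.2671

The Yule-Walker equations for an AR(p) process read, in matrix form,
  Gamma_p phi = r_p,   with   (Gamma_p)_{ij} = gamma(|i - j|),
                       (r_p)_i = gamma(i),   i,j = 1..p.
Substitute the sample gammas (Toeplitz matrix and right-hand side of size 3):
  Gamma_p = [[1.3884, 0.5428, -0.1297], [0.5428, 1.3884, 0.5428], [-0.1297, 0.5428, 1.3884]]
  r_p     = [0.5428, -0.1297, -0.5108]
Written out (R1..R3):
  (R1) 1.3884 phi_1 + 0.5428 phi_2 - 0.1297 phi_3 = 0.5428
  (R2) 0.5428 phi_1 + 1.3884 phi_2 + 0.5428 phi_3 = -0.1297
  (R3) -0.1297 phi_1 + 0.5428 phi_2 + 1.3884 phi_3 = -0.5108
Gaussian elimination:
  R2 <- R2 - (0.5428/1.3884) R1 = R2 - (0.390954) R1:  1.17619 phi_2 + 0.593507 phi_3 = -0.34191
  R3 <- R3 - (-0.1297/1.3884) R1 = R3 - (-0.093417) R1:  0.593507 phi_2 + 1.376284 phi_3 = -0.460093
  R3 <- R3 - (0.593507/1.17619) R2 = R3 - (0.504601) R2:  1.0768 phi_3 = -0.287565
Back-substitution:
  phi_hat_3 = -0.287565 / 1.0768 = -0.267056
  phi_hat_2 = (-0.34191 - (0.593507)(-0.267056)) / 1.17619 = -0.155936
  phi_hat_1 = (0.5428 - (0.5428)(-0.155936) - (-0.1297)(-0.267056)) / 1.3884 = 0.42697
So phi_hat = [0.4270, -0.1559, -0.2671].
Therefore phi_hat_3 = -0.2671.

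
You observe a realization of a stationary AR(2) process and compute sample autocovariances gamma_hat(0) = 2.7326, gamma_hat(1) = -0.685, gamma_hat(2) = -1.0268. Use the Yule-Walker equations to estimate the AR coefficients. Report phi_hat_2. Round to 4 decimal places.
\hat\phi_{2} = -0.4680

The Yule-Walker equations for an AR(p) process read, in matrix form,
  Gamma_p phi = r_p,   with   (Gamma_p)_{ij} = gamma(|i - j|),
                       (r_p)_i = gamma(i),   i,j = 1..p.
Substitute the sample gammas (Toeplitz matrix and right-hand side of size 2):
  Gamma_p = [[2.7326, -0.685], [-0.685, 2.7326]]
  r_p     = [-0.685, -1.0268]
Written out:
  2.7326 phi_1 - 0.685 phi_2 = -0.685
  -0.685 phi_1 + 2.7326 phi_2 = -1.0268
Solve by Cramer's rule:
  det = gamma(0)^2 - gamma(1)^2 = (2.7326)^2 - (-0.685)^2 = 7.46710276 - 0.469225 = 6.99787776
  phi_hat_1 = [gamma(1) gamma(0) - gamma(1) gamma(2)] / det = [(-0.685)(2.7326) - (-0.685)(-1.0268)] / 6.99787776 = -2.575189 / 6.99787776 = -0.368
  phi_hat_2 = [gamma(0) gamma(2) - gamma(1)^2] / det = [(2.7326)(-1.0268) - (-0.685)^2] / 6.99787776 = -3.27505868 / 6.99787776 = -0.468
So phi_hat = [-0.3680, -0.4680].
Therefore phi_hat_2 = -0.4680.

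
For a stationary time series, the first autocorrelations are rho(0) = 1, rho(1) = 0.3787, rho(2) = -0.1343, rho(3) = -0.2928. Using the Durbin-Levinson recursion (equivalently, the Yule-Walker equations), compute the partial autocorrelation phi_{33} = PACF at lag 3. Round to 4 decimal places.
\phi_{33} = -0.1339

The PACF at lag k is phi_{kk}, the last component of the solution
to the Yule-Walker system G_k phi = r_k where
  (G_k)_{ij} = rho(|i - j|), (r_k)_i = rho(i), i,j = 1..k.
Equivalently, Durbin-Levinson gives phi_{kk} iteratively:
  phi_{11} = rho(1)
  phi_{kk} = [rho(k) - sum_{j=1..k-1} phi_{k-1,j} rho(k-j)]
            / [1 - sum_{j=1..k-1} phi_{k-1,j} rho(j)],
  phi_{k,j} = phi_{k-1,j} - phi_{kk} phi_{k-1,k-j},  j = 1..k-1.
Step k = 1:
  phi_11 = rho(1) = 0.3787.
Step k = 2:
  phi_22 = [rho(2) - phi_11 rho(1)] / [1 - phi_11 rho(1)] = [-0.1343 - (0.3787)(0.3787)] / [1 - (0.3787)(0.3787)]
         = -0.27771369 / 0.85658631 = -0.32421.
  Update: phi_21 = phi_11 - phi_22 phi_11 = 0.3787 - (-0.32421)(0.3787) = 0.501478.
Step k = 3:
  phi_33 = [rho(3) - phi_21 rho(2) - phi_22 rho(1)] / [1 - phi_21 rho(1) - phi_22 rho(2)]
    numerator   = -0.2928 - (0.501478)(-0.1343) - (-0.32421)(0.3787) = -0.10267321
    denominator = 1 - (0.501478)(0.3787) - (-0.32421)(-0.1343) = 0.76654881
  phi_33 = -0.10267321 / 0.76654881 = -0.1339.
Therefore phi_{33} = -0.1339.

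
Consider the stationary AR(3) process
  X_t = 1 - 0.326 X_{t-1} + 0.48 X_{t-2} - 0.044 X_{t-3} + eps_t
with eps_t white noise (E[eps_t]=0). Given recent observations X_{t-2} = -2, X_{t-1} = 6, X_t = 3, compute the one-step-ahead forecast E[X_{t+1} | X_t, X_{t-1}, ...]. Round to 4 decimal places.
E[X_{t+1} \mid \mathcal F_t] = 2.9900

For an AR(p) model X_t = c + sum_i phi_i X_{t-i} + eps_t, the
one-step-ahead conditional mean is
  E[X_{t+1} | X_t, ...] = c + sum_i phi_i X_{t+1-i}.
Substitute known values:
  E[X_{t+1} | ...] = 1 + (-0.326) * (3) + (0.48) * (6) + (-0.044) * (-2)
                   = 2.9900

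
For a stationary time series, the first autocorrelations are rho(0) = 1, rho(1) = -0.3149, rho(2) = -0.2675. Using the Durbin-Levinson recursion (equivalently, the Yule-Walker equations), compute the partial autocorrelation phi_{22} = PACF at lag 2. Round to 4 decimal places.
\phi_{22} = -0.4070

The PACF at lag k is phi_{kk}, the last component of the solution
to the Yule-Walker system G_k phi = r_k where
  (G_k)_{ij} = rho(|i - j|), (r_k)_i = rho(i), i,j = 1..k.
Equivalently, Durbin-Levinson gives phi_{kk} iteratively:
  phi_{11} = rho(1)
  phi_{kk} = [rho(k) - sum_{j=1..k-1} phi_{k-1,j} rho(k-j)]
            / [1 - sum_{j=1..k-1} phi_{k-1,j} rho(j)],
  phi_{k,j} = phi_{k-1,j} - phi_{kk} phi_{k-1,k-j},  j = 1..k-1.
Step k = 1:
  phi_11 = rho(1) = -0.3149.
Step k = 2:
  phi_22 = [rho(2) - phi_11 rho(1)] / [1 - phi_11 rho(1)] = [-0.2675 - (-0.3149)(-0.3149)] / [1 - (-0.3149)(-0.3149)]
         = -0.36666201 / 0.90083799 = -0.407.
Therefore phi_{22} = -0.4070.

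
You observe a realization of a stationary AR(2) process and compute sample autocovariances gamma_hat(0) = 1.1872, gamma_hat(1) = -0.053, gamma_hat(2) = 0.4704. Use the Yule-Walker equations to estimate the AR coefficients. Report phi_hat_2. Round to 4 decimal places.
\hat\phi_{2} = 0.3950

The Yule-Walker equations for an AR(p) process read, in matrix form,
  Gamma_p phi = r_p,   with   (Gamma_p)_{ij} = gamma(|i - j|),
                       (r_p)_i = gamma(i),   i,j = 1..p.
Substitute the sample gammas (Toeplitz matrix and right-hand side of size 2):
  Gamma_p = [[1.1872, -0.053], [-0.053, 1.1872]]
  r_p     = [-0.053, 0.4704]
Written out:
  1.1872 phi_1 - 0.053 phi_2 = -0.053
  -0.053 phi_1 + 1.1872 phi_2 = 0.4704
Solve by Cramer's rule:
  det = gamma(0)^2 - gamma(1)^2 = (1.1872)^2 - (-0.053)^2 = 1.40944384 - 0.002809 = 1.40663484
  phi_hat_1 = [gamma(1) gamma(0) - gamma(1) gamma(2)] / det = [(-0.053)(1.1872) - (-0.053)(0.4704)] / 1.40663484 = -0.0379904 / 1.40663484 = -0.027
  phi_hat_2 = [gamma(0) gamma(2) - gamma(1)^2] / det = [(1.1872)(0.4704) - (-0.053)^2] / 1.40663484 = 0.55564988 / 1.40663484 = 0.395
So phi_hat = [-0.0270, 0.3950].
Therefore phi_hat_2 = 0.3950.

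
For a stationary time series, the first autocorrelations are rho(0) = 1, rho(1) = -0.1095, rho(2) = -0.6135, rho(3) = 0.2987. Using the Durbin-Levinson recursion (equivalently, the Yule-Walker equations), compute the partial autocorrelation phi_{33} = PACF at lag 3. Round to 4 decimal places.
\phi_{33} = 0.2021

The PACF at lag k is phi_{kk}, the last component of the solution
to the Yule-Walker system G_k phi = r_k where
  (G_k)_{ij} = rho(|i - j|), (r_k)_i = rho(i), i,j = 1..k.
Equivalently, Durbin-Levinson gives phi_{kk} iteratively:
  phi_{11} = rho(1)
  phi_{kk} = [rho(k) - sum_{j=1..k-1} phi_{k-1,j} rho(k-j)]
            / [1 - sum_{j=1..k-1} phi_{k-1,j} rho(j)],
  phi_{k,j} = phi_{k-1,j} - phi_{kk} phi_{k-1,k-j},  j = 1..k-1.
Step k = 1:
  phi_11 = rho(1) = -0.1095.
Step k = 2:
  phi_22 = [rho(2) - phi_11 rho(1)] / [1 - phi_11 rho(1)] = [-0.6135 - (-0.1095)(-0.1095)] / [1 - (-0.1095)(-0.1095)]
         = -0.62549025 / 0.98800975 = -0.633081.
  Update: phi_21 = phi_11 - phi_22 phi_11 = -0.1095 - (-0.633081)(-0.1095) = -0.178822.
Step k = 3:
  phi_33 = [rho(3) - phi_21 rho(2) - phi_22 rho(1)] / [1 - phi_21 rho(1) - phi_22 rho(2)]
    numerator   = 0.2987 - (-0.178822)(-0.6135) - (-0.633081)(-0.1095) = 0.1196701
    denominator = 1 - (-0.178822)(-0.1095) - (-0.633081)(-0.6135) = 0.59202373
  phi_33 = 0.1196701 / 0.59202373 = 0.2021.
Therefore phi_{33} = 0.2021.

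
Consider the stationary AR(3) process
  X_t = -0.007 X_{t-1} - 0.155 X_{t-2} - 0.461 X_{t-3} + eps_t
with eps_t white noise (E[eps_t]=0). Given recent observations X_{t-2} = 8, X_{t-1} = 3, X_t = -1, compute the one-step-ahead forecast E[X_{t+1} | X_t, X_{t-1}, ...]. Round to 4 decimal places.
E[X_{t+1} \mid \mathcal F_t] = -4.1460

For an AR(p) model X_t = c + sum_i phi_i X_{t-i} + eps_t, the
one-step-ahead conditional mean is
  E[X_{t+1} | X_t, ...] = c + sum_i phi_i X_{t+1-i}.
Substitute known values:
  E[X_{t+1} | ...] = (-0.007) * (-1) + (-0.155) * (3) + (-0.461) * (8)
                   = -4.1460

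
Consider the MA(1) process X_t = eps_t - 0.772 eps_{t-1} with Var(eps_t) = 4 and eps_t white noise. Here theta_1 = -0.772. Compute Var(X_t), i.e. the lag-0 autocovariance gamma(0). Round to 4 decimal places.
\gamma(0) = 6.3839

For an MA(q) process X_t = eps_t + sum_i theta_i eps_{t-i} with
Var(eps_t) = sigma^2, the variance is
  gamma(0) = sigma^2 * (1 + sum_i theta_i^2).
  sum_i theta_i^2 = (-0.772)^2 = 0.595984.
  gamma(0) = 4 * (1 + 0.595984) = 4 * 1.595984 = 6.383936, which rounds to 6.3839.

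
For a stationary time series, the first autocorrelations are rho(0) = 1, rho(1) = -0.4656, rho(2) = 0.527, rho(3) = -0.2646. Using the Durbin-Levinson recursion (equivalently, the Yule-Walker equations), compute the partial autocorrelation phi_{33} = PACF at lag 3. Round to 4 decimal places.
\phi_{33} = 0.1030

The PACF at lag k is phi_{kk}, the last component of the solution
to the Yule-Walker system G_k phi = r_k where
  (G_k)_{ij} = rho(|i - j|), (r_k)_i = rho(i), i,j = 1..k.
Equivalently, Durbin-Levinson gives phi_{kk} iteratively:
  phi_{11} = rho(1)
  phi_{kk} = [rho(k) - sum_{j=1..k-1} phi_{k-1,j} rho(k-j)]
            / [1 - sum_{j=1..k-1} phi_{k-1,j} rho(j)],
  phi_{k,j} = phi_{k-1,j} - phi_{kk} phi_{k-1,k-j},  j = 1..k-1.
Step k = 1:
  phi_11 = rho(1) = -0.4656.
Step k = 2:
  phi_22 = [rho(2) - phi_11 rho(1)] / [1 - phi_11 rho(1)] = [0.527 - (-0.4656)(-0.4656)] / [1 - (-0.4656)(-0.4656)]
         = 0.31021664 / 0.78321664 = 0.39608.
  Update: phi_21 = phi_11 - phi_22 phi_11 = -0.4656 - (0.39608)(-0.4656) = -0.281185.
Step k = 3:
  phi_33 = [rho(3) - phi_21 rho(2) - phi_22 rho(1)] / [1 - phi_21 rho(1) - phi_22 rho(2)]
    numerator   = -0.2646 - (-0.281185)(0.527) - (0.39608)(-0.4656) = 0.06799948
    denominator = 1 - (-0.281185)(-0.4656) - (0.39608)(0.527) = 0.66034596
  phi_33 = 0.06799948 / 0.66034596 = 0.103.
Therefore phi_{33} = 0.1030.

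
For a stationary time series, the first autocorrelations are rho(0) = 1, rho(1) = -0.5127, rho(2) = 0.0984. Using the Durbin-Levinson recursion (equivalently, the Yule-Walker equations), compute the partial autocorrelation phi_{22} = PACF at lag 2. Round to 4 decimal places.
\phi_{22} = -0.2231

The PACF at lag k is phi_{kk}, the last component of the solution
to the Yule-Walker system G_k phi = r_k where
  (G_k)_{ij} = rho(|i - j|), (r_k)_i = rho(i), i,j = 1..k.
Equivalently, Durbin-Levinson gives phi_{kk} iteratively:
  phi_{11} = rho(1)
  phi_{kk} = [rho(k) - sum_{j=1..k-1} phi_{k-1,j} rho(k-j)]
            / [1 - sum_{j=1..k-1} phi_{k-1,j} rho(j)],
  phi_{k,j} = phi_{k-1,j} - phi_{kk} phi_{k-1,k-j},  j = 1..k-1.
Step k = 1:
  phi_11 = rho(1) = -0.5127.
Step k = 2:
  phi_22 = [rho(2) - phi_11 rho(1)] / [1 - phi_11 rho(1)] = [0.0984 - (-0.5127)(-0.5127)] / [1 - (-0.5127)(-0.5127)]
         = -0.16446129 / 0.73713871 = -0.2231.
Therefore phi_{22} = -0.2231.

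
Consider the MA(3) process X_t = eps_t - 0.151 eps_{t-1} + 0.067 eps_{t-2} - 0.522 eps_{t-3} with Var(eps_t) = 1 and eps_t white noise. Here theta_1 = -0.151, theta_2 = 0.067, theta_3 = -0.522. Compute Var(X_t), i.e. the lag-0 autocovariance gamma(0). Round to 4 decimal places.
\gamma(0) = 1.2998

For an MA(q) process X_t = eps_t + sum_i theta_i eps_{t-i} with
Var(eps_t) = sigma^2, the variance is
  gamma(0) = sigma^2 * (1 + sum_i theta_i^2).
  sum_i theta_i^2 = (-0.151)^2 + (0.067)^2 + (-0.522)^2 = 0.022801 + 0.004489 + 0.272484 = 0.299774.
  gamma(0) = 1 * (1 + 0.299774) = 1 * 1.299774 = 1.299774, which rounds to 1.2998.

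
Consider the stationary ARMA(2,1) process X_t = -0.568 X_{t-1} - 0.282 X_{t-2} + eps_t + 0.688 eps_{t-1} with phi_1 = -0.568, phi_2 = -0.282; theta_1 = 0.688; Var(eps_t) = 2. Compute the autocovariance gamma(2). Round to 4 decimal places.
\gamma(2) = -0.6805

Multiply the model equation by X_{t-k} and take expectations. With theta_0 = psi_0 = 1 and psi_j the MA(infinity) weights, this gives
  gamma(k) - sum_i phi_i gamma(k-i) = c_k,
  c_k = sigma^2 * sum_{j=k..q} theta_j psi_{j-k}   (c_k = 0 for k > q),
using gamma(-m) = gamma(m).
psi-weights needed (psi_j = theta_j + sum_i phi_i psi_{j-i}):
  psi_1 = theta_1 + phi_1 = 0.688 + (-0.568) = 0.12
Right-hand sides:
  c_0 = sigma^2 (1 + theta_1 psi_1) = 2 * (1 + (0.688)(0.12)) = 2 * 1.08256 = 2.16512
  c_1 = sigma^2 theta_1 = 2 * (0.688) = 1.376
  c_2 = 0
Equations for k = 0, 1, 2 (AR order 2, c_2 = 0):
  (E0) gamma(0) = phi_1 gamma(1) + phi_2 gamma(2) + c_0
  (E1) gamma(1) = phi_1 gamma(0) + phi_2 gamma(1) + c_1
  (E2) gamma(2) = phi_1 gamma(1) + phi_2 gamma(0)
From (E1): gamma(1) = A gamma(0) + B with
  A = phi_1 / (1 - phi_2) = -0.568 / 1.282 = -0.443058,   B = c_1 / (1 - phi_2) = 1.376 / 1.282 = 1.073323.
Insert (E2) into (E0): gamma(0) (1 - phi_2^2) = phi_1 (1 + phi_2) gamma(1) + c_0.
  phi_1 (1 + phi_2) = (-0.568)(0.718) = -0.407824,   1 - phi_2^2 = 0.920476.
Replace gamma(1) by A gamma(0) + B and collect gamma(0):
  gamma(0) [0.920476 - (-0.407824)(-0.443058)] = (-0.407824)(1.073323) + 2.16512
  gamma(0) * 0.739786 = 1.727393
  gamma(0) = 1.727393 / 0.739786 = 2.334989.
  gamma(1) = A gamma(0) + B = (-0.443058)(2.334989) + (1.073323) = 0.038788.
  gamma(2) = phi_1 gamma(1) + phi_2 gamma(0) = (-0.568)(0.038788) + (-0.282)(2.334989) = -0.680498.
Therefore gamma(2) = -0.6805 (to 4 decimal places).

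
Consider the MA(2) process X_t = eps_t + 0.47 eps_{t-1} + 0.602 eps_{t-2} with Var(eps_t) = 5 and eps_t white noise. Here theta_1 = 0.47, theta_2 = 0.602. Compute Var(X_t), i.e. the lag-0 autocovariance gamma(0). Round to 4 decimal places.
\gamma(0) = 7.9165

For an MA(q) process X_t = eps_t + sum_i theta_i eps_{t-i} with
Var(eps_t) = sigma^2, the variance is
  gamma(0) = sigma^2 * (1 + sum_i theta_i^2).
  sum_i theta_i^2 = (0.47)^2 + (0.602)^2 = 0.2209 + 0.362404 = 0.583304.
  gamma(0) = 5 * (1 + 0.583304) = 5 * 1.583304 = 7.91652, which rounds to 7.9165.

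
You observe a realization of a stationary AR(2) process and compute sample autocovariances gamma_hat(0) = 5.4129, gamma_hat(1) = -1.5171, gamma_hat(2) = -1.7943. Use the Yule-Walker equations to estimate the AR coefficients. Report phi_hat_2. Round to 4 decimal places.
\hat\phi_{2} = -0.4450

The Yule-Walker equations for an AR(p) process read, in matrix form,
  Gamma_p phi = r_p,   with   (Gamma_p)_{ij} = gamma(|i - j|),
                       (r_p)_i = gamma(i),   i,j = 1..p.
Substitute the sample gammas (Toeplitz matrix and right-hand side of size 2):
  Gamma_p = [[5.4129, -1.5171], [-1.5171, 5.4129]]
  r_p     = [-1.5171, -1.7943]
Written out:
  5.4129 phi_1 - 1.5171 phi_2 = -1.5171
  -1.5171 phi_1 + 5.4129 phi_2 = -1.7943
Solve by Cramer's rule:
  det = gamma(0)^2 - gamma(1)^2 = (5.4129)^2 - (-1.5171)^2 = 29.29948641 - 2.30159241 = 26.997894
  phi_hat_1 = [gamma(1) gamma(0) - gamma(1) gamma(2)] / det = [(-1.5171)(5.4129) - (-1.5171)(-1.7943)] / 26.997894 = -10.93404312 / 26.997894 = -0.405
  phi_hat_2 = [gamma(0) gamma(2) - gamma(1)^2] / det = [(5.4129)(-1.7943) - (-1.5171)^2] / 26.997894 = -12.01395888 / 26.997894 = -0.445
So phi_hat = [-0.4050, -0.4450].
Therefore phi_hat_2 = -0.4450.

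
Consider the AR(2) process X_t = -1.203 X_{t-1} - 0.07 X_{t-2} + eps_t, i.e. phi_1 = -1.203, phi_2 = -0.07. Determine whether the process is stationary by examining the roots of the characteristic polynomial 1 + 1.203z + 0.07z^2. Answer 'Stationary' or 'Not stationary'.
\text{Not stationary}

The AR(p) characteristic polynomial is P(z) = 1 + 1.203z + 0.07z^2.
Stationarity requires all roots to lie outside the unit circle, i.e. |z| > 1 for every root.
Set 1 + (1.203) z + (0.07) z^2 = 0, i.e. a z^2 + b z + c = 0 with a = 0.07, b = 1.203, c = 1.
Discriminant D = b^2 - 4ac = (1.203)^2 - 4*(0.07)*1 = 1.447209 - (0.28) = 1.167209.
D >= 0, so the roots are real: z = (-b +/- sqrt(D)) / (2a) = (-1.203 +/- 1.080374) / (0.14).
  z_1 = (-1.203 + 1.080374) / (0.14) = -0.8759,   |z_1| = 0.8759.
  z_2 = (-1.203 - 1.080374) / (0.14) = -16.3098,   |z_2| = 16.3098.
Moduli of all roots: 0.8759, 16.3098.
All moduli strictly greater than 1? No.
Verdict: Not stationary.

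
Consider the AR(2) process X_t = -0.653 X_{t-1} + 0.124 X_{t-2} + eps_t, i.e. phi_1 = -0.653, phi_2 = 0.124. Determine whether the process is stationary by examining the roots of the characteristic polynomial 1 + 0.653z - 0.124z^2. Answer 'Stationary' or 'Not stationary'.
\text{Stationary}

The AR(p) characteristic polynomial is P(z) = 1 + 0.653z - 0.124z^2.
Stationarity requires all roots to lie outside the unit circle, i.e. |z| > 1 for every root.
Set 1 + (0.653) z + (-0.124) z^2 = 0, i.e. a z^2 + b z + c = 0 with a = -0.124, b = 0.653, c = 1.
Discriminant D = b^2 - 4ac = (0.653)^2 - 4*(-0.124)*1 = 0.426409 - (-0.496) = 0.922409.
D >= 0, so the roots are real: z = (-b +/- sqrt(D)) / (2a) = (-0.653 +/- 0.960421) / (-0.248).
  z_1 = (-0.653 + 0.960421) / (-0.248) = -1.2396,   |z_1| = 1.2396.
  z_2 = (-0.653 - 0.960421) / (-0.248) = 6.5057,   |z_2| = 6.5057.
Moduli of all roots: 1.2396, 6.5057.
All moduli strictly greater than 1? Yes.
Verdict: Stationary.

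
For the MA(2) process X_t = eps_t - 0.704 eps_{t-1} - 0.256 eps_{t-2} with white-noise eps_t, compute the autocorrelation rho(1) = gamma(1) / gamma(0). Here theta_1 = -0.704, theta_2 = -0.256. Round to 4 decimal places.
\rho(1) = -0.3355

For an MA(q) process with theta_0 = 1, the autocovariance is
  gamma(k) = sigma^2 * sum_{i=0..q-k} theta_i * theta_{i+k},
and rho(k) = gamma(k) / gamma(0). Sigma^2 cancels.
  numerator   = (1)*(-0.704) + (-0.704)*(-0.256) = -0.523776.
  denominator = (1)^2 + (-0.704)^2 + (-0.256)^2 = 1.561152.
  rho(1) = -0.523776 / 1.561152 = -0.3355.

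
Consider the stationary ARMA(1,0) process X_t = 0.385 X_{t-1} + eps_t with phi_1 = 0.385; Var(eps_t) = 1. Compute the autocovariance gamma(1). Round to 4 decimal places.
\gamma(1) = 0.4520

Multiply the model equation by X_{t-k} and take expectations. With theta_0 = psi_0 = 1 and psi_j the MA(infinity) weights, this gives
  gamma(k) - sum_i phi_i gamma(k-i) = c_k,
  c_k = sigma^2 * sum_{j=k..q} theta_j psi_{j-k}   (c_k = 0 for k > q),
using gamma(-m) = gamma(m).
Pure AR (q = 0): c_0 = sigma^2 = 1, c_k = 0 for k >= 1.
Equations for k = 0 and k = 1 (AR order 1):
  gamma(0) = phi_1 gamma(1) + c_0
  gamma(1) = phi_1 gamma(0) + c_1
Substituting the second into the first: gamma(0) (1 - phi_1^2) = c_0 + phi_1 c_1, so
  gamma(0) = c_0 / (1 - phi_1^2) = 1 / (1 - (0.385)^2) = 1 / 0.851775 = 1.174019.
  gamma(1) = phi_1 gamma(0) = (0.385)(1.174019) = 0.451997.
Therefore gamma(1) = 0.4520 (to 4 decimal places).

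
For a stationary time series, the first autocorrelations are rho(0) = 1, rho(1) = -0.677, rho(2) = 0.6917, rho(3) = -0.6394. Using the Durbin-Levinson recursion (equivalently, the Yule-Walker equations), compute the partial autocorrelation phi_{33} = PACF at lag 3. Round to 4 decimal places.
\phi_{33} = -0.1841

The PACF at lag k is phi_{kk}, the last component of the solution
to the Yule-Walker system G_k phi = r_k where
  (G_k)_{ij} = rho(|i - j|), (r_k)_i = rho(i), i,j = 1..k.
Equivalently, Durbin-Levinson gives phi_{kk} iteratively:
  phi_{11} = rho(1)
  phi_{kk} = [rho(k) - sum_{j=1..k-1} phi_{k-1,j} rho(k-j)]
            / [1 - sum_{j=1..k-1} phi_{k-1,j} rho(j)],
  phi_{k,j} = phi_{k-1,j} - phi_{kk} phi_{k-1,k-j},  j = 1..k-1.
Step k = 1:
  phi_11 = rho(1) = -0.677.
Step k = 2:
  phi_22 = [rho(2) - phi_11 rho(1)] / [1 - phi_11 rho(1)] = [0.6917 - (-0.677)(-0.677)] / [1 - (-0.677)(-0.677)]
         = 0.233371 / 0.541671 = 0.430835.
  Update: phi_21 = phi_11 - phi_22 phi_11 = -0.677 - (0.430835)(-0.677) = -0.385324.
Step k = 3:
  phi_33 = [rho(3) - phi_21 rho(2) - phi_22 rho(1)] / [1 - phi_21 rho(1) - phi_22 rho(2)]
    numerator   = -0.6394 - (-0.385324)(0.6917) - (0.430835)(-0.677) = -0.08119554
    denominator = 1 - (-0.385324)(-0.677) - (0.430835)(0.6917) = 0.44112653
  phi_33 = -0.08119554 / 0.44112653 = -0.1841.
Therefore phi_{33} = -0.1841.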